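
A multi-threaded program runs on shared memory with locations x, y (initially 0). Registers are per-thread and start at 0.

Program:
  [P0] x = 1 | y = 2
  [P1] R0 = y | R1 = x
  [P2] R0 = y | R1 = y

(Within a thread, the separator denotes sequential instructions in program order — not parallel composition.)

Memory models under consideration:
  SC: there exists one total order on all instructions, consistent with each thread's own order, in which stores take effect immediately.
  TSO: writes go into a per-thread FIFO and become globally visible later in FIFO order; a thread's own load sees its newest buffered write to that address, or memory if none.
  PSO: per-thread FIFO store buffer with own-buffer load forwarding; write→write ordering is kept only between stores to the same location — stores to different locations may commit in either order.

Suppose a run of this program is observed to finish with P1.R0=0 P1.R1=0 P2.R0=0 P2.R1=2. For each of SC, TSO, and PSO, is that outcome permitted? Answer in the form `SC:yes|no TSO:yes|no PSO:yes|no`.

SC:yes TSO:yes PSO:yes

outcome vector order: (P1.R0,P1.R1,P2.R0,P2.R1)
SC: 9 outcomes — {<0 0 0 0>; <0 0 0 2>; <0 0 2 2>; <0 1 0 0>; <0 1 0 2>; <0 1 2 2>; <2 1 0 0>; <2 1 0 2>; <2 1 2 2>}
TSO: 9 outcomes — {<0 0 0 0>; <0 0 0 2>; <0 0 2 2>; <0 1 0 0>; <0 1 0 2>; <0 1 2 2>; <2 1 0 0>; <2 1 0 2>; <2 1 2 2>}
PSO: 12 outcomes — {<0 0 0 0>; <0 0 0 2>; <0 0 2 2>; <0 1 0 0>; <0 1 0 2>; <0 1 2 2>; <2 0 0 0>; <2 0 0 2>; <2 0 2 2>; <2 1 0 0>; <2 1 0 2>; <2 1 2 2>}
target <0 0 0 2> ∈ {SC,TSO,PSO}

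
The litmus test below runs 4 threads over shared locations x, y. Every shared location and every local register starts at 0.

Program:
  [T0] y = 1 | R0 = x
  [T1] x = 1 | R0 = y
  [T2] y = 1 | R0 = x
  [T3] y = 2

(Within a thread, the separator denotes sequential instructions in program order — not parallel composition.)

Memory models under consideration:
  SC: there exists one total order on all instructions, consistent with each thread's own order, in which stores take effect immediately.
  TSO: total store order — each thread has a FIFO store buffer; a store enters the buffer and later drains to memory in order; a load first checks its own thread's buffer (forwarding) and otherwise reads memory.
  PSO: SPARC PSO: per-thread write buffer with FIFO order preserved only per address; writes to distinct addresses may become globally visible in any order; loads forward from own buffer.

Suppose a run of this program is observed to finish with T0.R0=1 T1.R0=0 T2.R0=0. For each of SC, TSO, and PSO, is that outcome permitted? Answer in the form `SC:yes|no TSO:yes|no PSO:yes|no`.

outcome vector order: (T0.R0,T1.R0,T2.R0)
under SC → (0,1,0); (0,1,1); (0,2,0); (0,2,1); (1,0,1); (1,1,0); (1,1,1); (1,2,0); (1,2,1)
under TSO → (0,0,0); (0,0,1); (0,1,0); (0,1,1); (0,2,0); (0,2,1); (1,0,0); (1,0,1); (1,1,0); (1,1,1); (1,2,0); (1,2,1)
under PSO → (0,0,0); (0,0,1); (0,1,0); (0,1,1); (0,2,0); (0,2,1); (1,0,0); (1,0,1); (1,1,0); (1,1,1); (1,2,0); (1,2,1)
target (1,0,0) ∈ {TSO,PSO}

SC:no TSO:yes PSO:yes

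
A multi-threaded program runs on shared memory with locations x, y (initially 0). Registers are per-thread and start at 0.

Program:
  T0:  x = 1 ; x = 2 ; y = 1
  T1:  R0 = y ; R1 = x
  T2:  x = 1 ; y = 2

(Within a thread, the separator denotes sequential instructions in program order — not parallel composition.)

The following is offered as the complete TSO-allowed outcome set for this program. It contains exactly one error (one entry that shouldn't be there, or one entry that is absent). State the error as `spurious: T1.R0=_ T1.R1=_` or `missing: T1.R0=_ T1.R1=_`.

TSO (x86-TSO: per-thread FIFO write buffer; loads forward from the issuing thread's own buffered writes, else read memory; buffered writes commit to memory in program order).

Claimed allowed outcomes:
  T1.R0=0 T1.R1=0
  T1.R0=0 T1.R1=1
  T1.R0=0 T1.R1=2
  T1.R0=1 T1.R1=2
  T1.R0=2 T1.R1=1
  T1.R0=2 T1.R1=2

outcome vector order: (T1.R0,T1.R1)
under TSO → <0 0>, <0 1>, <0 2>, <1 1>, <1 2>, <2 1>, <2 2>
TSO∖claimed = {<1 1>}

missing: T1.R0=1 T1.R1=1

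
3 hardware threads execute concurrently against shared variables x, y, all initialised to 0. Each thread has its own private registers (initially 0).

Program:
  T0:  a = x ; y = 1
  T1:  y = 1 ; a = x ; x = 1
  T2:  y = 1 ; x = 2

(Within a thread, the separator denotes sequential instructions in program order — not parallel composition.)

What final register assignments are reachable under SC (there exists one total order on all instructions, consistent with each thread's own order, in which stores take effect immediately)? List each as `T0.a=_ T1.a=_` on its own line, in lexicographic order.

T0.a=0 T1.a=0
T0.a=0 T1.a=2
T0.a=1 T1.a=0
T0.a=1 T1.a=2
T0.a=2 T1.a=0
T0.a=2 T1.a=2

outcome vector order: (T0.a,T1.a)
|SC outcomes| = 6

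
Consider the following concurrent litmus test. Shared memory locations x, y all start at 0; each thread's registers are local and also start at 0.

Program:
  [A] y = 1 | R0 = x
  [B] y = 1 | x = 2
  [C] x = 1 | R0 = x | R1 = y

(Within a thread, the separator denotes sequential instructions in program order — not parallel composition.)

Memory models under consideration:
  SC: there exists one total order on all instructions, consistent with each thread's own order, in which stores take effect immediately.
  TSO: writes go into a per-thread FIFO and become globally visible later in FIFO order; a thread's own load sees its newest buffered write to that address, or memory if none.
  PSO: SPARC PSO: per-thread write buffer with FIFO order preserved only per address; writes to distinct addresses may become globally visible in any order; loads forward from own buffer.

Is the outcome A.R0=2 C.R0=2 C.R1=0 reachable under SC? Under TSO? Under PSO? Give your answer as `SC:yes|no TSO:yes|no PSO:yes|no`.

SC:no TSO:no PSO:yes

outcome vector order: (A.R0,C.R0,C.R1)
[SC] allowed = {<0 1 1> <0 2 1> <1 1 0> <1 1 1> <1 2 1> <2 1 0> <2 1 1> <2 2 1>}
[TSO] allowed = {<0 1 0> <0 1 1> <0 2 1> <1 1 0> <1 1 1> <1 2 1> <2 1 0> <2 1 1> <2 2 1>}
[PSO] allowed = {<0 1 0> <0 1 1> <0 2 0> <0 2 1> <1 1 0> <1 1 1> <1 2 0> <1 2 1> <2 1 0> <2 1 1> <2 2 0> <2 2 1>}
target <2 2 0> ∈ {PSO}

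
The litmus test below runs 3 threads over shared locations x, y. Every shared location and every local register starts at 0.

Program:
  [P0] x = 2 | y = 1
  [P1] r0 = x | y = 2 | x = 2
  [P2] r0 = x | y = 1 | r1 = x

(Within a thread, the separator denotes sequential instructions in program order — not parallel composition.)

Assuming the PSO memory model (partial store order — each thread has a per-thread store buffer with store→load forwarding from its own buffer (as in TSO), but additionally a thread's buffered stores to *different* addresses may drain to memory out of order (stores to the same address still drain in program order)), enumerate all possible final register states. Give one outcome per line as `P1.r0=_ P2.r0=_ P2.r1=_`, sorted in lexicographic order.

outcome vector order: (P1.r0,P2.r0,P2.r1)
|PSO outcomes| = 6

P1.r0=0 P2.r0=0 P2.r1=0
P1.r0=0 P2.r0=0 P2.r1=2
P1.r0=0 P2.r0=2 P2.r1=2
P1.r0=2 P2.r0=0 P2.r1=0
P1.r0=2 P2.r0=0 P2.r1=2
P1.r0=2 P2.r0=2 P2.r1=2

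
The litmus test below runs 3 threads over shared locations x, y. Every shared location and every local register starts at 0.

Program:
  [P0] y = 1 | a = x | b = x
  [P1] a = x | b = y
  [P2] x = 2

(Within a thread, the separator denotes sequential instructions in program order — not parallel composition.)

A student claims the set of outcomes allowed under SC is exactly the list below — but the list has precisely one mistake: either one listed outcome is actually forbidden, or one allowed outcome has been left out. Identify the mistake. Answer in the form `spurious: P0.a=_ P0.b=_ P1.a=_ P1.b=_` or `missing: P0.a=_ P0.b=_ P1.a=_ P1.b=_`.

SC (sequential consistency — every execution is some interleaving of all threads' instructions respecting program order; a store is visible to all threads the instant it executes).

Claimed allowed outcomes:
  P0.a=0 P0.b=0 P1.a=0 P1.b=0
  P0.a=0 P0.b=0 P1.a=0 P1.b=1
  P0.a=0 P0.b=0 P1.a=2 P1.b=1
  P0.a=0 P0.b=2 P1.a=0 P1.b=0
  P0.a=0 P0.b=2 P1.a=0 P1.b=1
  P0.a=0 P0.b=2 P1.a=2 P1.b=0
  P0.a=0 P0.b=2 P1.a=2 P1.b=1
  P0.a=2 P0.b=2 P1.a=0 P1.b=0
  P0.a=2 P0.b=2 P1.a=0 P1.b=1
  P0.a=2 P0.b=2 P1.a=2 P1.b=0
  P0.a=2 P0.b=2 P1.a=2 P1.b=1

spurious: P0.a=0 P0.b=2 P1.a=2 P1.b=0

outcome vector order: (P0.a,P0.b,P1.a,P1.b)
under SC → (0,0,0,0), (0,0,0,1), (0,0,2,1), (0,2,0,0), (0,2,0,1), (0,2,2,1), (2,2,0,0), (2,2,0,1), (2,2,2,0), (2,2,2,1)
claimed∖SC = {(0,2,2,0)}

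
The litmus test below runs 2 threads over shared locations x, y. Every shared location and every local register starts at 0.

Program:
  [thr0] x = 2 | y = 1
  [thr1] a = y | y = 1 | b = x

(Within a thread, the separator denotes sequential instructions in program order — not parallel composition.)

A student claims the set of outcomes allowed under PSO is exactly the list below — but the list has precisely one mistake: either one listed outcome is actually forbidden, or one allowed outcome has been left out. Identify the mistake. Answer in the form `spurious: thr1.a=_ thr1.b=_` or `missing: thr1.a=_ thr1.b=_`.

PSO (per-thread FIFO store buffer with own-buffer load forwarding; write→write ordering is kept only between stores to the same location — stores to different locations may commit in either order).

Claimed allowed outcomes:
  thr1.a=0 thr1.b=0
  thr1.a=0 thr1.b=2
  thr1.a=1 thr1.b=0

missing: thr1.a=1 thr1.b=2

outcome vector order: (thr1.a,thr1.b)
PSO (4): 00, 02, 10, 12
PSO∖claimed = {12}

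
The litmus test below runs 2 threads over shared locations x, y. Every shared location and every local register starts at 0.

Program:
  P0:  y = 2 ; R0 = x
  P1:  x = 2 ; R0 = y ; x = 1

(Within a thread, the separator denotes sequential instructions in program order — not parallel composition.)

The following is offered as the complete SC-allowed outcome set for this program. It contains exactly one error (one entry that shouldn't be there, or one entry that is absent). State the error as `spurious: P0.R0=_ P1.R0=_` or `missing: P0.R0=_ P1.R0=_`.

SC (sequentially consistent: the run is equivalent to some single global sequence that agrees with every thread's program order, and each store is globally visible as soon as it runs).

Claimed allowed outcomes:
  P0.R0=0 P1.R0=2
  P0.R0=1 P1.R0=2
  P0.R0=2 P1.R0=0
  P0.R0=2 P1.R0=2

outcome vector order: (P0.R0,P1.R0)
under SC → 0/2, 1/0, 1/2, 2/0, 2/2
SC∖claimed = {1/0}

missing: P0.R0=1 P1.R0=0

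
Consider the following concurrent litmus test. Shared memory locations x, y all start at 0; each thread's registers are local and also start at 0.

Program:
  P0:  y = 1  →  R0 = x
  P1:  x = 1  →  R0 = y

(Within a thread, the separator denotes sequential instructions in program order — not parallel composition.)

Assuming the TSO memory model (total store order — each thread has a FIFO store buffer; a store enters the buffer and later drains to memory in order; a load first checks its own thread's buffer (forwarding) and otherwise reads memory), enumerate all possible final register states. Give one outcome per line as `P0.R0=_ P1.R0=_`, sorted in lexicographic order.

P0.R0=0 P1.R0=0
P0.R0=0 P1.R0=1
P0.R0=1 P1.R0=0
P0.R0=1 P1.R0=1

outcome vector order: (P0.R0,P1.R0)
|TSO outcomes| = 4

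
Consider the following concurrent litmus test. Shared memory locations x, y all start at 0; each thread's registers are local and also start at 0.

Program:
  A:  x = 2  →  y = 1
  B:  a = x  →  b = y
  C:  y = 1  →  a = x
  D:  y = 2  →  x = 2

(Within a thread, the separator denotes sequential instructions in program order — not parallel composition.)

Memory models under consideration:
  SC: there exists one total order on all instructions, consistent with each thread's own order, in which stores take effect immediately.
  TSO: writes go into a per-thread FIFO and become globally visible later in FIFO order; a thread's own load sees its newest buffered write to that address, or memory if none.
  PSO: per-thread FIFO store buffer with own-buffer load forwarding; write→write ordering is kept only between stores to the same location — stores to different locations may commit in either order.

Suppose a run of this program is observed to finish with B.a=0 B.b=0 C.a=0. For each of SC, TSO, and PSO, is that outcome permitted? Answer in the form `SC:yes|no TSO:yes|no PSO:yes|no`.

outcome vector order: (B.a,B.b,C.a)
under SC → 000, 002, 010, 012, 020, 022, 202, 210, 212, 220, 222
under TSO → 000, 002, 010, 012, 020, 022, 200, 202, 210, 212, 220, 222
under PSO → 000, 002, 010, 012, 020, 022, 200, 202, 210, 212, 220, 222
target 000 ∈ {SC,TSO,PSO}

SC:yes TSO:yes PSO:yes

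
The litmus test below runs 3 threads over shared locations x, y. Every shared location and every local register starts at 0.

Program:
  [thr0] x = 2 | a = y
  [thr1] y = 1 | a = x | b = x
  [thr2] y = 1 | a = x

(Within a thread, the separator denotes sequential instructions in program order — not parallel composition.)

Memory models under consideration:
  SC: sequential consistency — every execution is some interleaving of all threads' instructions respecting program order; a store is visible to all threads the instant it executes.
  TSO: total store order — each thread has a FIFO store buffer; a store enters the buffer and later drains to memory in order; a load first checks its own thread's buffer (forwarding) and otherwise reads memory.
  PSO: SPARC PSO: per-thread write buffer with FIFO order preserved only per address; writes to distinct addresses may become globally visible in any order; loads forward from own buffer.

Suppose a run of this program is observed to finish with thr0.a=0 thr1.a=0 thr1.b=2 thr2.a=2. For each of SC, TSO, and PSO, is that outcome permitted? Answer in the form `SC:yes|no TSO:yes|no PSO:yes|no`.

SC:no TSO:yes PSO:yes

outcome vector order: (thr0.a,thr1.a,thr1.b,thr2.a)
SC: 7 outcomes — {0222 1000 1002 1020 1022 1220 1222}
TSO: 12 outcomes — {0000 0002 0020 0022 0220 0222 1000 1002 1020 1022 1220 1222}
PSO: 12 outcomes — {0000 0002 0020 0022 0220 0222 1000 1002 1020 1022 1220 1222}
target 0022 ∈ {TSO,PSO}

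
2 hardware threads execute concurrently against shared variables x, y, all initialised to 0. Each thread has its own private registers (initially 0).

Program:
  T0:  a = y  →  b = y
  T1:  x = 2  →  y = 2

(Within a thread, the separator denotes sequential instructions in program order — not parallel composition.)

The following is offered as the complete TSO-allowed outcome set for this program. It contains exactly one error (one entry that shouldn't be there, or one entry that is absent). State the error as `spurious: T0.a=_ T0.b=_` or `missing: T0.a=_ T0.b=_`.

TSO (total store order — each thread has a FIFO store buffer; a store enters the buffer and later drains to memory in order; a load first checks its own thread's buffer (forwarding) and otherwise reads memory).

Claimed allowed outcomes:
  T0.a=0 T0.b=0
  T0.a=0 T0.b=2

missing: T0.a=2 T0.b=2

outcome vector order: (T0.a,T0.b)
TSO (3): <0 0> <0 2> <2 2>
TSO∖claimed = {<2 2>}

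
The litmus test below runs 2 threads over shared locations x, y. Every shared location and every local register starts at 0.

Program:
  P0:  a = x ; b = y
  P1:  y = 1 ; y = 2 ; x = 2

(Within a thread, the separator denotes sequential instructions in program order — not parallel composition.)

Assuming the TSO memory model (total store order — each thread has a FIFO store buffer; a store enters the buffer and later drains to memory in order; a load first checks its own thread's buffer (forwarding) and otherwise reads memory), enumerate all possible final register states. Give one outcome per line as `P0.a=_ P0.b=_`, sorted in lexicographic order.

outcome vector order: (P0.a,P0.b)
|TSO outcomes| = 4

P0.a=0 P0.b=0
P0.a=0 P0.b=1
P0.a=0 P0.b=2
P0.a=2 P0.b=2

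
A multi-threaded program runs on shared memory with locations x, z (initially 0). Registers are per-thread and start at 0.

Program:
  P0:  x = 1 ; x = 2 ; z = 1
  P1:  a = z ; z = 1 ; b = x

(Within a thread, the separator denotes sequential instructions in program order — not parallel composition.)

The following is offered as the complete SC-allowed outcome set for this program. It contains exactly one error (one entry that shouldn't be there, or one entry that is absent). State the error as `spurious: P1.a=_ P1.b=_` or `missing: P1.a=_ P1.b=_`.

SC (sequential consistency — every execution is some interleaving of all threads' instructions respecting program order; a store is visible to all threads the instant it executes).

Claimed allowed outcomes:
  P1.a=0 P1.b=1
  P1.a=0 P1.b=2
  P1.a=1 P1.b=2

outcome vector order: (P1.a,P1.b)
under SC → 00, 01, 02, 12
SC∖claimed = {00}

missing: P1.a=0 P1.b=0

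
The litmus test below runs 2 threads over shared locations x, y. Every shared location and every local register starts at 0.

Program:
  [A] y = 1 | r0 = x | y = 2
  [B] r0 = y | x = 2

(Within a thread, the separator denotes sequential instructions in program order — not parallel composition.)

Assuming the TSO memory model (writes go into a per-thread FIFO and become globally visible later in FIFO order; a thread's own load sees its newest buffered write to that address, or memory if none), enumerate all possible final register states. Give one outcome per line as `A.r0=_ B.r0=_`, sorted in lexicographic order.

A.r0=0 B.r0=0
A.r0=0 B.r0=1
A.r0=0 B.r0=2
A.r0=2 B.r0=0
A.r0=2 B.r0=1

outcome vector order: (A.r0,B.r0)
|TSO outcomes| = 5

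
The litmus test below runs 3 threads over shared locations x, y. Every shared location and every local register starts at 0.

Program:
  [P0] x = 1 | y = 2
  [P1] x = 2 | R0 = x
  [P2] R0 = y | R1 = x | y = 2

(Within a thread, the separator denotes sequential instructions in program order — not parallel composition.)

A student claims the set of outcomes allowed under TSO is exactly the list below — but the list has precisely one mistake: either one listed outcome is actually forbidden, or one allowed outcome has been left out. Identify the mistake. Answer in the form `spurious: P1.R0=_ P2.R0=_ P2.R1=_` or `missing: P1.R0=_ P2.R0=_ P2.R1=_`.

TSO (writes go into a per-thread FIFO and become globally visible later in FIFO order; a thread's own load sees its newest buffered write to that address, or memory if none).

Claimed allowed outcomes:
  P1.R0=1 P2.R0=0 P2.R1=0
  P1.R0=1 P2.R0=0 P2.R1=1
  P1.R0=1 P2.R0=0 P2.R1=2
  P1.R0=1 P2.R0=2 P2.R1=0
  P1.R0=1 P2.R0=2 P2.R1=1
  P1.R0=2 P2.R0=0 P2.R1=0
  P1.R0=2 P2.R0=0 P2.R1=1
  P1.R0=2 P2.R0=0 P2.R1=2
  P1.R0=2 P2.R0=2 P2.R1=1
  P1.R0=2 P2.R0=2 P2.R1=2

outcome vector order: (P1.R0,P2.R0,P2.R1)
under TSO → 100 101 102 121 200 201 202 221 222
claimed∖TSO = {120}

spurious: P1.R0=1 P2.R0=2 P2.R1=0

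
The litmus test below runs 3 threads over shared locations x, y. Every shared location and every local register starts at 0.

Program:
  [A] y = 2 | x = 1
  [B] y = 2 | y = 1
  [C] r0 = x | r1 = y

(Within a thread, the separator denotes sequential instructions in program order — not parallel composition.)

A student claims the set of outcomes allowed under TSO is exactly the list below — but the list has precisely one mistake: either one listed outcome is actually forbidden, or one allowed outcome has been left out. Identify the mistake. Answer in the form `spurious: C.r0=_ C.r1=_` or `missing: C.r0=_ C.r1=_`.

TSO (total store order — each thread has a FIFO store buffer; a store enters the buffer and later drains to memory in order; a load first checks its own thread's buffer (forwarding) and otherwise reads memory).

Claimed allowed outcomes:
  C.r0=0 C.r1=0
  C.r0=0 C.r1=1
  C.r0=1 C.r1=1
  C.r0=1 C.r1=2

outcome vector order: (C.r0,C.r1)
TSO (5): 00, 01, 02, 11, 12
TSO∖claimed = {02}

missing: C.r0=0 C.r1=2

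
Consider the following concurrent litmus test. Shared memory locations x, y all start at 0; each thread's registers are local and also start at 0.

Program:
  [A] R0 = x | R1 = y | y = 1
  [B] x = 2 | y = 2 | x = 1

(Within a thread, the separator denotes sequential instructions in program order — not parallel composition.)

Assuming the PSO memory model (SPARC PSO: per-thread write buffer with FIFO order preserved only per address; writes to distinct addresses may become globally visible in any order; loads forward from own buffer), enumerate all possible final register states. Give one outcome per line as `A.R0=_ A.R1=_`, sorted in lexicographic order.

outcome vector order: (A.R0,A.R1)
|PSO outcomes| = 6

A.R0=0 A.R1=0
A.R0=0 A.R1=2
A.R0=1 A.R1=0
A.R0=1 A.R1=2
A.R0=2 A.R1=0
A.R0=2 A.R1=2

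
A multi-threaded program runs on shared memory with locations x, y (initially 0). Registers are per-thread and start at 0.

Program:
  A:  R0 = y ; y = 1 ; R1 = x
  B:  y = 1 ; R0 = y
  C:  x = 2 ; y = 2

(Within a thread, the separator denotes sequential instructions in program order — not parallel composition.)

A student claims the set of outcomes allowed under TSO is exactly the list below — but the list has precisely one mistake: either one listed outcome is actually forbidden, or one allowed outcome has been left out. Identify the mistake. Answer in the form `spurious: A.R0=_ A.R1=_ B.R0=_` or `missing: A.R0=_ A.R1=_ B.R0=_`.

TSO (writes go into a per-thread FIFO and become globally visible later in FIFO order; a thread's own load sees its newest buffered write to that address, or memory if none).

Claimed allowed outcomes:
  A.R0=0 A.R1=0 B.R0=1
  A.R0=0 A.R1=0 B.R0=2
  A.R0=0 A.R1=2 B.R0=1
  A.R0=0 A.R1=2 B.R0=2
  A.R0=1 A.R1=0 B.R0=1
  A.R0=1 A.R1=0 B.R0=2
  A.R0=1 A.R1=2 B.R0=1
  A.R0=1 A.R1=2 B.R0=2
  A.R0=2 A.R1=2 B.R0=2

missing: A.R0=2 A.R1=2 B.R0=1

outcome vector order: (A.R0,A.R1,B.R0)
TSO: 10 outcomes — {(0,0,1); (0,0,2); (0,2,1); (0,2,2); (1,0,1); (1,0,2); (1,2,1); (1,2,2); (2,2,1); (2,2,2)}
TSO∖claimed = {(2,2,1)}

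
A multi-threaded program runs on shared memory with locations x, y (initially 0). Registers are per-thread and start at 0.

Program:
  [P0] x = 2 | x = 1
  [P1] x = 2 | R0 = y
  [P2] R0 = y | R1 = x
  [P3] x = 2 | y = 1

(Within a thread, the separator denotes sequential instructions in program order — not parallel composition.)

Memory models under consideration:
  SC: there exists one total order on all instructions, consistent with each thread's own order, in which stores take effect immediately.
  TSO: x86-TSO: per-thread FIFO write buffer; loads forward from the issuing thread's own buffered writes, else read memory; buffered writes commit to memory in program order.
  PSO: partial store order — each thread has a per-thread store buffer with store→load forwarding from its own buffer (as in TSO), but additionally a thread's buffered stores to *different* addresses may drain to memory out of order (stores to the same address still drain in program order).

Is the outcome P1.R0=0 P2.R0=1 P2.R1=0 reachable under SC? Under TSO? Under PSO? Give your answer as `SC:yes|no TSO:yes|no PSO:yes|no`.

outcome vector order: (P1.R0,P2.R0,P2.R1)
under SC → <0 0 0> <0 0 1> <0 0 2> <0 1 1> <0 1 2> <1 0 0> <1 0 1> <1 0 2> <1 1 1> <1 1 2>
under TSO → <0 0 0> <0 0 1> <0 0 2> <0 1 1> <0 1 2> <1 0 0> <1 0 1> <1 0 2> <1 1 1> <1 1 2>
under PSO → <0 0 0> <0 0 1> <0 0 2> <0 1 0> <0 1 1> <0 1 2> <1 0 0> <1 0 1> <1 0 2> <1 1 0> <1 1 1> <1 1 2>
target <0 1 0> ∈ {PSO}

SC:no TSO:no PSO:yes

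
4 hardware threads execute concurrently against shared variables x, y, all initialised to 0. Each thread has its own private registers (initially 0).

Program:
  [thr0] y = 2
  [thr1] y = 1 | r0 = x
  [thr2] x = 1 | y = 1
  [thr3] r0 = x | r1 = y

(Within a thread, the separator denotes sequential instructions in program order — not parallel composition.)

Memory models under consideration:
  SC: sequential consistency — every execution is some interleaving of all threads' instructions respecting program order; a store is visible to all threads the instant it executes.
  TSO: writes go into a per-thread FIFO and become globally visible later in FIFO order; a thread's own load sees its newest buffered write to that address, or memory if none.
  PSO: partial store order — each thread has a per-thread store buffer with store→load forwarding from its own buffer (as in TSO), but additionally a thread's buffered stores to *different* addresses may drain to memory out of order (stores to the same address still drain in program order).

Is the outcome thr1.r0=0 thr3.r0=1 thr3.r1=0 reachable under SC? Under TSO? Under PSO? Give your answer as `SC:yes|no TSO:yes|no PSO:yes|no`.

SC:no TSO:yes PSO:yes

outcome vector order: (thr1.r0,thr3.r0,thr3.r1)
SC: 11 outcomes — {(0,0,0), (0,0,1), (0,0,2), (0,1,1), (0,1,2), (1,0,0), (1,0,1), (1,0,2), (1,1,0), (1,1,1), (1,1,2)}
TSO: 12 outcomes — {(0,0,0), (0,0,1), (0,0,2), (0,1,0), (0,1,1), (0,1,2), (1,0,0), (1,0,1), (1,0,2), (1,1,0), (1,1,1), (1,1,2)}
PSO: 12 outcomes — {(0,0,0), (0,0,1), (0,0,2), (0,1,0), (0,1,1), (0,1,2), (1,0,0), (1,0,1), (1,0,2), (1,1,0), (1,1,1), (1,1,2)}
target (0,1,0) ∈ {TSO,PSO}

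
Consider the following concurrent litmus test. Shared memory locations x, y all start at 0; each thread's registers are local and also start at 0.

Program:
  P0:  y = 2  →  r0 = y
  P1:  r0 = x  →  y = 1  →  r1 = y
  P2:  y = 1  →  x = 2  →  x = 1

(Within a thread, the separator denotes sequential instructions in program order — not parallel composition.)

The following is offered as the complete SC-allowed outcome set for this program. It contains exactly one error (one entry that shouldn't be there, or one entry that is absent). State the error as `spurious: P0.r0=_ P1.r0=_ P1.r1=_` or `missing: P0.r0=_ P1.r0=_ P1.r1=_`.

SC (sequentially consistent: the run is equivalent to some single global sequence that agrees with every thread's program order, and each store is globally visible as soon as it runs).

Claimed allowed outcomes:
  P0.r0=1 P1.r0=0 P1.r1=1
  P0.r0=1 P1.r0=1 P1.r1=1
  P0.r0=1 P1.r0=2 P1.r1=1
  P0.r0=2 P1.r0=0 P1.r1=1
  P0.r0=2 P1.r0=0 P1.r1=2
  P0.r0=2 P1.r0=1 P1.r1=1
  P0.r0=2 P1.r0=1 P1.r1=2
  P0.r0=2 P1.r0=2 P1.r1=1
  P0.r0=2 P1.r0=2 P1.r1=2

outcome vector order: (P0.r0,P1.r0,P1.r1)
under SC → <1 0 1> <1 0 2> <1 1 1> <1 2 1> <2 0 1> <2 0 2> <2 1 1> <2 1 2> <2 2 1> <2 2 2>
SC∖claimed = {<1 0 2>}

missing: P0.r0=1 P1.r0=0 P1.r1=2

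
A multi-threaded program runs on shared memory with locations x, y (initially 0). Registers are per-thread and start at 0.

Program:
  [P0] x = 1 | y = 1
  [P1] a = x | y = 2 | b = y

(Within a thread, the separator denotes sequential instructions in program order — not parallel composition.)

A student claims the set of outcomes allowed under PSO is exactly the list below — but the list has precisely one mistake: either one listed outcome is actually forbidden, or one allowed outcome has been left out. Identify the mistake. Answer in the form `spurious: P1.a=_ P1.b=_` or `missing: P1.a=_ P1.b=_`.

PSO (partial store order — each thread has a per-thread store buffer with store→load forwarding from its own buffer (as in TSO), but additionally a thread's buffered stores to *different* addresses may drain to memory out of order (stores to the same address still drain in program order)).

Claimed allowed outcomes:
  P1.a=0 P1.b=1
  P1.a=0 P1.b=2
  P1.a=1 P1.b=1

missing: P1.a=1 P1.b=2

outcome vector order: (P1.a,P1.b)
PSO (4): 0/1 0/2 1/1 1/2
PSO∖claimed = {1/2}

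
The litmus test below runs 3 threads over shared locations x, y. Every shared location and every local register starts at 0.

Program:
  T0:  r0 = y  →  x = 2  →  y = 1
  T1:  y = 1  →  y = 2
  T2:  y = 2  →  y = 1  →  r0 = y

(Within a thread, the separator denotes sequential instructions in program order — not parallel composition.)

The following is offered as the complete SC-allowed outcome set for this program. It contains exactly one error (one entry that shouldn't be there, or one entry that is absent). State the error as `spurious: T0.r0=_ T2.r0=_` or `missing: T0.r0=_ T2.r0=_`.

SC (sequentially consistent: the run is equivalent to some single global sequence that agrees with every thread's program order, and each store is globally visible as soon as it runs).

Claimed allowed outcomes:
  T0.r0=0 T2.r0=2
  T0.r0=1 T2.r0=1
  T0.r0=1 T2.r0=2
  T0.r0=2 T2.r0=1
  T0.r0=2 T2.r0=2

missing: T0.r0=0 T2.r0=1

outcome vector order: (T0.r0,T2.r0)
under SC → (0,1); (0,2); (1,1); (1,2); (2,1); (2,2)
SC∖claimed = {(0,1)}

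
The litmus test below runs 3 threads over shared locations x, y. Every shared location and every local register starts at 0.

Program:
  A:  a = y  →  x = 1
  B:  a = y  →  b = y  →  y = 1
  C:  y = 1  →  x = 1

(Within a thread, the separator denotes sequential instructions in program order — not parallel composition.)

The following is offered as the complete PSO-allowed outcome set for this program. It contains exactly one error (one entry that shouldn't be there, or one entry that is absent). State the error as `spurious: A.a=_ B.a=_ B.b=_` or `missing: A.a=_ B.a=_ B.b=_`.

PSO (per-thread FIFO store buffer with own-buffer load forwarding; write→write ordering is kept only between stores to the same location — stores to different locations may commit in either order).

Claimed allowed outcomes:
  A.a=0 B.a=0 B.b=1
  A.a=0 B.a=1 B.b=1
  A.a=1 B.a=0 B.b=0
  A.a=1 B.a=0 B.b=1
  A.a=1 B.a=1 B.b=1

missing: A.a=0 B.a=0 B.b=0

outcome vector order: (A.a,B.a,B.b)
under PSO → <0 0 0>, <0 0 1>, <0 1 1>, <1 0 0>, <1 0 1>, <1 1 1>
PSO∖claimed = {<0 0 0>}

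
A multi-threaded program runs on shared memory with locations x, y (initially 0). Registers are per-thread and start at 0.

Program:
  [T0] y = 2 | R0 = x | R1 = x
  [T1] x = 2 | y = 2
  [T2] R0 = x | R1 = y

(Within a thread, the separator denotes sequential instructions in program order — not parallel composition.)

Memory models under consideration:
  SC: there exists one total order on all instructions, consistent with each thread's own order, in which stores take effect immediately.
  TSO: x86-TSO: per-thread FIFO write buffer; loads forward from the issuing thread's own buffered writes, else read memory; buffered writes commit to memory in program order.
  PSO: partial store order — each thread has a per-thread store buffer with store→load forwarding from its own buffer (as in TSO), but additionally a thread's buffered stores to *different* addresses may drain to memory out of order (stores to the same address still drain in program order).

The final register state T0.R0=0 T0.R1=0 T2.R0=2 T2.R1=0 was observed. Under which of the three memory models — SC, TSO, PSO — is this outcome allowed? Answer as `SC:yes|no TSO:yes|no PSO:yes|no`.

SC:no TSO:yes PSO:yes

outcome vector order: (T0.R0,T0.R1,T2.R0,T2.R1)
SC (10): 0/0/0/0 0/0/0/2 0/0/2/2 0/2/0/0 0/2/0/2 0/2/2/2 2/2/0/0 2/2/0/2 2/2/2/0 2/2/2/2
TSO (12): 0/0/0/0 0/0/0/2 0/0/2/0 0/0/2/2 0/2/0/0 0/2/0/2 0/2/2/0 0/2/2/2 2/2/0/0 2/2/0/2 2/2/2/0 2/2/2/2
PSO (12): 0/0/0/0 0/0/0/2 0/0/2/0 0/0/2/2 0/2/0/0 0/2/0/2 0/2/2/0 0/2/2/2 2/2/0/0 2/2/0/2 2/2/2/0 2/2/2/2
target 0/0/2/0 ∈ {TSO,PSO}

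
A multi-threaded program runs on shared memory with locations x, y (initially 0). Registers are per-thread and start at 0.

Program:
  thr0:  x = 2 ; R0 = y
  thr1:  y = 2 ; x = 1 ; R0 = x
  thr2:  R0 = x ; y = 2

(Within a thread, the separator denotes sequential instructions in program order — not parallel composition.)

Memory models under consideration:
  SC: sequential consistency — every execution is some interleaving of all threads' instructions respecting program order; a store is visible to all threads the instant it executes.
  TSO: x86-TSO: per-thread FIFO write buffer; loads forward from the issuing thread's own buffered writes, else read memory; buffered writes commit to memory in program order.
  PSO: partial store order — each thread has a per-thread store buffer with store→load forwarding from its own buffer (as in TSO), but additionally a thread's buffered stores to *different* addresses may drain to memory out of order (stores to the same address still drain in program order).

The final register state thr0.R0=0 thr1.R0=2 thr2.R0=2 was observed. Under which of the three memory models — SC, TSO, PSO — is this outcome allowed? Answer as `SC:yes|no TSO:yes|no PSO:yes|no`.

SC:no TSO:yes PSO:yes

outcome vector order: (thr0.R0,thr1.R0,thr2.R0)
under SC → <0 1 0>; <0 1 1>; <0 1 2>; <2 1 0>; <2 1 1>; <2 1 2>; <2 2 0>; <2 2 1>; <2 2 2>
under TSO → <0 1 0>; <0 1 1>; <0 1 2>; <0 2 0>; <0 2 1>; <0 2 2>; <2 1 0>; <2 1 1>; <2 1 2>; <2 2 0>; <2 2 1>; <2 2 2>
under PSO → <0 1 0>; <0 1 1>; <0 1 2>; <0 2 0>; <0 2 1>; <0 2 2>; <2 1 0>; <2 1 1>; <2 1 2>; <2 2 0>; <2 2 1>; <2 2 2>
target <0 2 2> ∈ {TSO,PSO}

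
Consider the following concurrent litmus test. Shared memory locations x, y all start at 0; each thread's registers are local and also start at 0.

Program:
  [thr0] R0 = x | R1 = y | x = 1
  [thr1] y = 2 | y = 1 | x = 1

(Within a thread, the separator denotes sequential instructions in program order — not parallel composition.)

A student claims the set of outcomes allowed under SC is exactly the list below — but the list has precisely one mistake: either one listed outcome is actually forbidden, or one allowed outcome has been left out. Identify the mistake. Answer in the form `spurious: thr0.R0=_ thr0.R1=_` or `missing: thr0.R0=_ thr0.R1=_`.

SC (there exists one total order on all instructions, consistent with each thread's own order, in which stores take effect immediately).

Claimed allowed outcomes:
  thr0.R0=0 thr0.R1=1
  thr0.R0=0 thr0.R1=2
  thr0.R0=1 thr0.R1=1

outcome vector order: (thr0.R0,thr0.R1)
under SC → 0/0 0/1 0/2 1/1
SC∖claimed = {0/0}

missing: thr0.R0=0 thr0.R1=0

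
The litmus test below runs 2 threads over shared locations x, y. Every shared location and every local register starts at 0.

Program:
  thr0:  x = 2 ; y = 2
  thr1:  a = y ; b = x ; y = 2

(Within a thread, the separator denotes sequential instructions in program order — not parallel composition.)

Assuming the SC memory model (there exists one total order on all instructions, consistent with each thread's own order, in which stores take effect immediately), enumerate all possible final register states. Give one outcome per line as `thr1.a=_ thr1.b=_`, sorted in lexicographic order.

outcome vector order: (thr1.a,thr1.b)
|SC outcomes| = 3

thr1.a=0 thr1.b=0
thr1.a=0 thr1.b=2
thr1.a=2 thr1.b=2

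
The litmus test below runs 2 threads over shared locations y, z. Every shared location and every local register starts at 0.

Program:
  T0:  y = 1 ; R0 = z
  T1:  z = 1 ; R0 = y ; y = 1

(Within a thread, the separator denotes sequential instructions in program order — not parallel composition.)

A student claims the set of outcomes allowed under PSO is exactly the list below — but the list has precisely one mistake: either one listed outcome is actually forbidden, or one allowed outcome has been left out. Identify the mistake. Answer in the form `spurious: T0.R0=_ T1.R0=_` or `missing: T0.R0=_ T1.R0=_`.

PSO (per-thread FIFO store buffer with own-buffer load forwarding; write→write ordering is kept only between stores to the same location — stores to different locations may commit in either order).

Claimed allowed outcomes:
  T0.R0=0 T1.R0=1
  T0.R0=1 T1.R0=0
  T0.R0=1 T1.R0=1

missing: T0.R0=0 T1.R0=0

outcome vector order: (T0.R0,T1.R0)
[PSO] allowed = {(0,0); (0,1); (1,0); (1,1)}
PSO∖claimed = {(0,0)}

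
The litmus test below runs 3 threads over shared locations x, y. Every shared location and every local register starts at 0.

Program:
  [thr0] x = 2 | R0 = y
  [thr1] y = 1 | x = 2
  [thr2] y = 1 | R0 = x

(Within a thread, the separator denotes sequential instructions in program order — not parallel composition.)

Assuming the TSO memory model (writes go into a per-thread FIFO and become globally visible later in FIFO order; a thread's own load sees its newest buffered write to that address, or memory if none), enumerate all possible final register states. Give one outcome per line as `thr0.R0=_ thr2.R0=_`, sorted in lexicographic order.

thr0.R0=0 thr2.R0=0
thr0.R0=0 thr2.R0=2
thr0.R0=1 thr2.R0=0
thr0.R0=1 thr2.R0=2

outcome vector order: (thr0.R0,thr2.R0)
|TSO outcomes| = 4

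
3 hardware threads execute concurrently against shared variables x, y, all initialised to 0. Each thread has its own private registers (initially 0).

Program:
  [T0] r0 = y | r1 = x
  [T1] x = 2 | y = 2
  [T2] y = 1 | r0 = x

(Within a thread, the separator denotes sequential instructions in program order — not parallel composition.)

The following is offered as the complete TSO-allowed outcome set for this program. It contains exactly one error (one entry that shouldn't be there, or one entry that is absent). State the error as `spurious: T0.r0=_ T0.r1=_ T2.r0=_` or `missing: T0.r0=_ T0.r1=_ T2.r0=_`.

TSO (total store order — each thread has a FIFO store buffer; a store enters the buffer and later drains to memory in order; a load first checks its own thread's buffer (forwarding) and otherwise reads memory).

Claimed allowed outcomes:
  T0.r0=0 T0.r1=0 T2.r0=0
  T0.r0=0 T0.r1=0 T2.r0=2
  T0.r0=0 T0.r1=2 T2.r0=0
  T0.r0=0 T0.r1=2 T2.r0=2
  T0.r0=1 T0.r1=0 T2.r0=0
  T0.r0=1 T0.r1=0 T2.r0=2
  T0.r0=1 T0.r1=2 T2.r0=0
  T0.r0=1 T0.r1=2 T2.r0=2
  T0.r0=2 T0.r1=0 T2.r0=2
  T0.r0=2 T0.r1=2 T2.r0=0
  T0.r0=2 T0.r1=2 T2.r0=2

spurious: T0.r0=2 T0.r1=0 T2.r0=2

outcome vector order: (T0.r0,T0.r1,T2.r0)
under TSO → (0,0,0) (0,0,2) (0,2,0) (0,2,2) (1,0,0) (1,0,2) (1,2,0) (1,2,2) (2,2,0) (2,2,2)
claimed∖TSO = {(2,0,2)}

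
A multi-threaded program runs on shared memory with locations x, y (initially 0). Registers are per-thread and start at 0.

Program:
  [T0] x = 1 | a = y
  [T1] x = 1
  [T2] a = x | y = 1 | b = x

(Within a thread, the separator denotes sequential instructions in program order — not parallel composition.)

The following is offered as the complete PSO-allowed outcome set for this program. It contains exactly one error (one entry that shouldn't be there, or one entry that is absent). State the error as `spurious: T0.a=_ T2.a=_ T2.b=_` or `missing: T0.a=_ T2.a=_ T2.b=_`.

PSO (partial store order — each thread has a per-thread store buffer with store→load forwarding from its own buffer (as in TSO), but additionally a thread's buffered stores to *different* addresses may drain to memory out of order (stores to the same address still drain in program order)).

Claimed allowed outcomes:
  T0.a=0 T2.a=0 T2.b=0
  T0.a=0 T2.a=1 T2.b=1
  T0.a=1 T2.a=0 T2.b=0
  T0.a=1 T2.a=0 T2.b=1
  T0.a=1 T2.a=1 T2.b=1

outcome vector order: (T0.a,T2.a,T2.b)
under PSO → 000; 001; 011; 100; 101; 111
PSO∖claimed = {001}

missing: T0.a=0 T2.a=0 T2.b=1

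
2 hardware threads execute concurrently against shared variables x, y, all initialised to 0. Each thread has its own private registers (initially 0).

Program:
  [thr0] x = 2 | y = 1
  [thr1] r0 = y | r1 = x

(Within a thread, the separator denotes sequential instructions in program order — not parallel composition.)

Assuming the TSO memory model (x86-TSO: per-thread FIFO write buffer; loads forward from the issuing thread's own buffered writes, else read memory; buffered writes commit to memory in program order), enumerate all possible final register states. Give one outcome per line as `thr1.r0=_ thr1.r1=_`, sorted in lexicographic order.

outcome vector order: (thr1.r0,thr1.r1)
|TSO outcomes| = 3

thr1.r0=0 thr1.r1=0
thr1.r0=0 thr1.r1=2
thr1.r0=1 thr1.r1=2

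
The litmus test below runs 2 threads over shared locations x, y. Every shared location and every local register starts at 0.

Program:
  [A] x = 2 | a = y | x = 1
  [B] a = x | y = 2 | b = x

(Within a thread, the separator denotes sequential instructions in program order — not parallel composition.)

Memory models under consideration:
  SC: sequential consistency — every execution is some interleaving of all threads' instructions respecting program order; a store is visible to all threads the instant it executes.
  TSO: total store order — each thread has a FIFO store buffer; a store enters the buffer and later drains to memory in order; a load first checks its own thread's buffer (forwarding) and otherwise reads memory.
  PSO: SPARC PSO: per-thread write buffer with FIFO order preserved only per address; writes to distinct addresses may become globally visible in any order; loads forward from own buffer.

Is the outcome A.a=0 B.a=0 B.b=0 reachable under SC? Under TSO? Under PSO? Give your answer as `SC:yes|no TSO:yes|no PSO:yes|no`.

SC:no TSO:yes PSO:yes

outcome vector order: (A.a,B.a,B.b)
under SC → 0/0/1, 0/0/2, 0/1/1, 0/2/1, 0/2/2, 2/0/0, 2/0/1, 2/0/2, 2/2/1, 2/2/2
under TSO → 0/0/0, 0/0/1, 0/0/2, 0/1/1, 0/2/1, 0/2/2, 2/0/0, 2/0/1, 2/0/2, 2/2/1, 2/2/2
under PSO → 0/0/0, 0/0/1, 0/0/2, 0/1/1, 0/2/1, 0/2/2, 2/0/0, 2/0/1, 2/0/2, 2/2/1, 2/2/2
target 0/0/0 ∈ {TSO,PSO}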